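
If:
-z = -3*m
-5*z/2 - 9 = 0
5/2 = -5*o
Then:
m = -6/5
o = -1/2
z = -18/5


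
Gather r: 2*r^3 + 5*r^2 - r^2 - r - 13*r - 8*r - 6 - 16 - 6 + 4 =2*r^3 + 4*r^2 - 22*r - 24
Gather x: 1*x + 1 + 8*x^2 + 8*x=8*x^2 + 9*x + 1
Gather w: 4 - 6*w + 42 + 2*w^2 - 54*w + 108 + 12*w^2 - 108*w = 14*w^2 - 168*w + 154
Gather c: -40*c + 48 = 48 - 40*c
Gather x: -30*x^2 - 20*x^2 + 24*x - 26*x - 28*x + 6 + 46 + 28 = -50*x^2 - 30*x + 80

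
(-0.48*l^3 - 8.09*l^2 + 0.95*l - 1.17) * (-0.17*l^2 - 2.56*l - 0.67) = 0.0816*l^5 + 2.6041*l^4 + 20.8705*l^3 + 3.1872*l^2 + 2.3587*l + 0.7839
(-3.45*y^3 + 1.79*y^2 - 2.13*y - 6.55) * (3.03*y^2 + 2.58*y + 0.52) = -10.4535*y^5 - 3.4773*y^4 - 3.6297*y^3 - 24.4111*y^2 - 18.0066*y - 3.406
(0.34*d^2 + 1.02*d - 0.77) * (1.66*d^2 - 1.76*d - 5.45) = 0.5644*d^4 + 1.0948*d^3 - 4.9264*d^2 - 4.2038*d + 4.1965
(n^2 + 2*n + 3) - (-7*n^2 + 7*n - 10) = 8*n^2 - 5*n + 13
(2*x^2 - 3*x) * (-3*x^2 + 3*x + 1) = -6*x^4 + 15*x^3 - 7*x^2 - 3*x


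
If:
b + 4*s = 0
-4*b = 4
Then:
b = -1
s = 1/4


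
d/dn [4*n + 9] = 4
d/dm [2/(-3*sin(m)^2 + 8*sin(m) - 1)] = 4*(3*sin(m) - 4)*cos(m)/(3*sin(m)^2 - 8*sin(m) + 1)^2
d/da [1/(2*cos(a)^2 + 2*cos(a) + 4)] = (2*cos(a) + 1)*sin(a)/(2*(cos(a)^2 + cos(a) + 2)^2)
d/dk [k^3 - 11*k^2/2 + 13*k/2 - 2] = 3*k^2 - 11*k + 13/2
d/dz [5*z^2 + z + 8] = 10*z + 1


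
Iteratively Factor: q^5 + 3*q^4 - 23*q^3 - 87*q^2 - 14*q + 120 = (q - 1)*(q^4 + 4*q^3 - 19*q^2 - 106*q - 120) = (q - 5)*(q - 1)*(q^3 + 9*q^2 + 26*q + 24) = (q - 5)*(q - 1)*(q + 4)*(q^2 + 5*q + 6) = (q - 5)*(q - 1)*(q + 3)*(q + 4)*(q + 2)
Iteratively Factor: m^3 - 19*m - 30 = (m + 3)*(m^2 - 3*m - 10) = (m + 2)*(m + 3)*(m - 5)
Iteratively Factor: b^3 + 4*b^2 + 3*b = (b + 1)*(b^2 + 3*b) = (b + 1)*(b + 3)*(b)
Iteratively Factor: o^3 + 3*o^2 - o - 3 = (o - 1)*(o^2 + 4*o + 3) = (o - 1)*(o + 3)*(o + 1)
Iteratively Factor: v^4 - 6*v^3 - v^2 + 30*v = (v - 5)*(v^3 - v^2 - 6*v) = (v - 5)*(v + 2)*(v^2 - 3*v) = v*(v - 5)*(v + 2)*(v - 3)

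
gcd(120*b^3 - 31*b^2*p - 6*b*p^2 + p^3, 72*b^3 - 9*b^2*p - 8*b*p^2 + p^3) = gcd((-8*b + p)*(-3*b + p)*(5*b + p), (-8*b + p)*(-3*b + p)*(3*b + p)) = 24*b^2 - 11*b*p + p^2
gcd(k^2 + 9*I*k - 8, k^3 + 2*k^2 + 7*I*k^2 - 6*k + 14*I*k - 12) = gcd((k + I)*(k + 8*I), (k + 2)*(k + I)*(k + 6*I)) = k + I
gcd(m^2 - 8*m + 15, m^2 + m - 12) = m - 3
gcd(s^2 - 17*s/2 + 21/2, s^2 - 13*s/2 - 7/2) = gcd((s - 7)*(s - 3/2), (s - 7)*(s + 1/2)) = s - 7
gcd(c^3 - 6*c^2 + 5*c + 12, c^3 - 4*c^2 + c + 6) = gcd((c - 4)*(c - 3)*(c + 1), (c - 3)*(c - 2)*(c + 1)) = c^2 - 2*c - 3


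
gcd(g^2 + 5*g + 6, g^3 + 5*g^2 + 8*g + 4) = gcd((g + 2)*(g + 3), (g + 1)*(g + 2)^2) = g + 2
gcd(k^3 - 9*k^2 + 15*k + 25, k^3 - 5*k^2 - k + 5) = k^2 - 4*k - 5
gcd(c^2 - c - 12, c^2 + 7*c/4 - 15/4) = c + 3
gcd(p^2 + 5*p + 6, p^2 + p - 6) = p + 3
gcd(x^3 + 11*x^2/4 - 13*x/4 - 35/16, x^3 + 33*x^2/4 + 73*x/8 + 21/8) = x + 1/2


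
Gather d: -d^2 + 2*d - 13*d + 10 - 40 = -d^2 - 11*d - 30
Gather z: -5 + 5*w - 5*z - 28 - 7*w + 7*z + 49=-2*w + 2*z + 16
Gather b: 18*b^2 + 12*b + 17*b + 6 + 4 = 18*b^2 + 29*b + 10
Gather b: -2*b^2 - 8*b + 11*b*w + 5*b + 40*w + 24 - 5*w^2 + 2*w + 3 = -2*b^2 + b*(11*w - 3) - 5*w^2 + 42*w + 27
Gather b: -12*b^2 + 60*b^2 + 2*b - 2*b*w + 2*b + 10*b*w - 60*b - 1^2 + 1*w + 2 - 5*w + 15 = 48*b^2 + b*(8*w - 56) - 4*w + 16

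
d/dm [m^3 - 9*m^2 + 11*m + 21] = 3*m^2 - 18*m + 11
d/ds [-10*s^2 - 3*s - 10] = -20*s - 3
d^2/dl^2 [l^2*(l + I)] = 6*l + 2*I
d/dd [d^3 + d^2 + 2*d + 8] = 3*d^2 + 2*d + 2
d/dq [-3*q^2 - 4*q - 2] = -6*q - 4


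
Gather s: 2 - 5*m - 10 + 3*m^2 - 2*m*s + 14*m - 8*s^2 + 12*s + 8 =3*m^2 + 9*m - 8*s^2 + s*(12 - 2*m)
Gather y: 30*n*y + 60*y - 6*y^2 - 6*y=-6*y^2 + y*(30*n + 54)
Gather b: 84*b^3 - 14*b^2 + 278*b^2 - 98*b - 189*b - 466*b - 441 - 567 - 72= 84*b^3 + 264*b^2 - 753*b - 1080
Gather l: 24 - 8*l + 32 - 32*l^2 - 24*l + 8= -32*l^2 - 32*l + 64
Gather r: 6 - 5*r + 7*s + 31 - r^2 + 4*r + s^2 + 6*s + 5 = -r^2 - r + s^2 + 13*s + 42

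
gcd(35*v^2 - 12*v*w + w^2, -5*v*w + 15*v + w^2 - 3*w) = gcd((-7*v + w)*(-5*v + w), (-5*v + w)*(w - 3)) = 5*v - w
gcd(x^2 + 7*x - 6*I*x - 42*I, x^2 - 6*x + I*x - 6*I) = 1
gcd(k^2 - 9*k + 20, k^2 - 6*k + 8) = k - 4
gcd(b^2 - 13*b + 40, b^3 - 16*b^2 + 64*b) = b - 8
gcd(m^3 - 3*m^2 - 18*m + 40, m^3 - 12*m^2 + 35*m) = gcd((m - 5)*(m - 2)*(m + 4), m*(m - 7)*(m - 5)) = m - 5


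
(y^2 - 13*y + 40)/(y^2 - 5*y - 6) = (-y^2 + 13*y - 40)/(-y^2 + 5*y + 6)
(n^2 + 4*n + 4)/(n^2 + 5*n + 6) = (n + 2)/(n + 3)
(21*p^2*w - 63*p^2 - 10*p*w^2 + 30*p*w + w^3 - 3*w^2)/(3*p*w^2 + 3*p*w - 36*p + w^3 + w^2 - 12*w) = (21*p^2 - 10*p*w + w^2)/(3*p*w + 12*p + w^2 + 4*w)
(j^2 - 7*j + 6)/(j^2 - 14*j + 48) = (j - 1)/(j - 8)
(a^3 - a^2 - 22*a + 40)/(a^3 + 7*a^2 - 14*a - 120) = (a - 2)/(a + 6)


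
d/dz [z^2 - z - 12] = 2*z - 1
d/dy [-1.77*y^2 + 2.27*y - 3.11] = 2.27 - 3.54*y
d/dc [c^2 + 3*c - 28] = 2*c + 3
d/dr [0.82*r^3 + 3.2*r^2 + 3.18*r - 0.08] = 2.46*r^2 + 6.4*r + 3.18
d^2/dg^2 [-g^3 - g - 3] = -6*g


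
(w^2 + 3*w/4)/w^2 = (w + 3/4)/w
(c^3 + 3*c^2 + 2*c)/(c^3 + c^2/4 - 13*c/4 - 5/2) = 4*c*(c + 2)/(4*c^2 - 3*c - 10)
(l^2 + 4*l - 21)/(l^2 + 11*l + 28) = (l - 3)/(l + 4)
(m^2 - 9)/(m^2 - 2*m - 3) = (m + 3)/(m + 1)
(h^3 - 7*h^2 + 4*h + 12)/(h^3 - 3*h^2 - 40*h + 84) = (h^2 - 5*h - 6)/(h^2 - h - 42)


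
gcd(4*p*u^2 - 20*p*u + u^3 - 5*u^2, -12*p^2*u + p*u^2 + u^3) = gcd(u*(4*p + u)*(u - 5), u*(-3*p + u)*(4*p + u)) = 4*p*u + u^2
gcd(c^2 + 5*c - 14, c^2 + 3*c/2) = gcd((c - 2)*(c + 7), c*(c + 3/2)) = 1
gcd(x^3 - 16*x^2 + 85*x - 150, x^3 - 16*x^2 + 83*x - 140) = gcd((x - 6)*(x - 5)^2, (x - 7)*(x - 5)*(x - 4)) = x - 5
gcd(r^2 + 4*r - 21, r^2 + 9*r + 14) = r + 7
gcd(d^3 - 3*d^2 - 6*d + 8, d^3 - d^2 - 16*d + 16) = d^2 - 5*d + 4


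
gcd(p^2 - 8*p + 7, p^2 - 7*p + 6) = p - 1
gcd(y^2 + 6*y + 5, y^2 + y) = y + 1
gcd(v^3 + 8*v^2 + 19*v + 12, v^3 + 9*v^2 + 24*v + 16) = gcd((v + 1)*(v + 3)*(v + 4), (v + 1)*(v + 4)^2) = v^2 + 5*v + 4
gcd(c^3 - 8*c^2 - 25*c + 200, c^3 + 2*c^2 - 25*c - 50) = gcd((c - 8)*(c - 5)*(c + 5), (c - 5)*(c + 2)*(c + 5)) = c^2 - 25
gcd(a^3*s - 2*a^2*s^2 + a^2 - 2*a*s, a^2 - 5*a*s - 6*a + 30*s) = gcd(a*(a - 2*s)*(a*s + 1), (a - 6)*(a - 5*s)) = 1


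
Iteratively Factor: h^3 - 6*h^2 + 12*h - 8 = (h - 2)*(h^2 - 4*h + 4) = (h - 2)^2*(h - 2)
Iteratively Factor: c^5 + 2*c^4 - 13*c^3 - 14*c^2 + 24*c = (c - 3)*(c^4 + 5*c^3 + 2*c^2 - 8*c) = c*(c - 3)*(c^3 + 5*c^2 + 2*c - 8) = c*(c - 3)*(c + 2)*(c^2 + 3*c - 4) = c*(c - 3)*(c + 2)*(c + 4)*(c - 1)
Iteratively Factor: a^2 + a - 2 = (a - 1)*(a + 2)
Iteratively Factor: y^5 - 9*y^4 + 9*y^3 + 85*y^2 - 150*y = (y - 5)*(y^4 - 4*y^3 - 11*y^2 + 30*y) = (y - 5)^2*(y^3 + y^2 - 6*y) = y*(y - 5)^2*(y^2 + y - 6) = y*(y - 5)^2*(y - 2)*(y + 3)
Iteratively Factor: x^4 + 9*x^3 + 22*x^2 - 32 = (x - 1)*(x^3 + 10*x^2 + 32*x + 32) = (x - 1)*(x + 4)*(x^2 + 6*x + 8) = (x - 1)*(x + 4)^2*(x + 2)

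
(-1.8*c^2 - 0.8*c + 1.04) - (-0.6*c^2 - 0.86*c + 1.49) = -1.2*c^2 + 0.0599999999999999*c - 0.45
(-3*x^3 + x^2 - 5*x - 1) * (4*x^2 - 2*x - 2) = -12*x^5 + 10*x^4 - 16*x^3 + 4*x^2 + 12*x + 2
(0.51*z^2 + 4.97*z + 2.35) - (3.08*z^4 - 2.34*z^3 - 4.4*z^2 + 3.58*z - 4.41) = -3.08*z^4 + 2.34*z^3 + 4.91*z^2 + 1.39*z + 6.76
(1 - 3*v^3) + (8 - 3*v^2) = -3*v^3 - 3*v^2 + 9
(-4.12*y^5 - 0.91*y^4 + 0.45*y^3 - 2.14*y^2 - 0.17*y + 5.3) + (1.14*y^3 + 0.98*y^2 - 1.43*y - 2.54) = -4.12*y^5 - 0.91*y^4 + 1.59*y^3 - 1.16*y^2 - 1.6*y + 2.76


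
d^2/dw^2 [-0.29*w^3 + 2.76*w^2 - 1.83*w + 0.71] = 5.52 - 1.74*w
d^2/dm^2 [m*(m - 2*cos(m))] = 2*m*cos(m) + 4*sin(m) + 2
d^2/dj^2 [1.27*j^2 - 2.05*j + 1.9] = 2.54000000000000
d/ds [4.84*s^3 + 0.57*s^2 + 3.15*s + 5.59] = 14.52*s^2 + 1.14*s + 3.15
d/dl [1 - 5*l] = -5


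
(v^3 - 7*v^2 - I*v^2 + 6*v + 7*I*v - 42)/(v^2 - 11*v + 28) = (v^2 - I*v + 6)/(v - 4)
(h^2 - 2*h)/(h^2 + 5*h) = (h - 2)/(h + 5)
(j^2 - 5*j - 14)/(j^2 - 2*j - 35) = (j + 2)/(j + 5)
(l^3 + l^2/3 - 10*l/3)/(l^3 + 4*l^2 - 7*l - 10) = l*(3*l^2 + l - 10)/(3*(l^3 + 4*l^2 - 7*l - 10))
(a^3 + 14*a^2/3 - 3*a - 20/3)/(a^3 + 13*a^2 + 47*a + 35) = (a - 4/3)/(a + 7)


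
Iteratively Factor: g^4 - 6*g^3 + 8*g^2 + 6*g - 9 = (g + 1)*(g^3 - 7*g^2 + 15*g - 9) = (g - 1)*(g + 1)*(g^2 - 6*g + 9) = (g - 3)*(g - 1)*(g + 1)*(g - 3)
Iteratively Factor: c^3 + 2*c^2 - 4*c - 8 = (c + 2)*(c^2 - 4) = (c - 2)*(c + 2)*(c + 2)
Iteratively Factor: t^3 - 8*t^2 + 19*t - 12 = (t - 1)*(t^2 - 7*t + 12) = (t - 4)*(t - 1)*(t - 3)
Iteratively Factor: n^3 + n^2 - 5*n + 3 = (n + 3)*(n^2 - 2*n + 1) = (n - 1)*(n + 3)*(n - 1)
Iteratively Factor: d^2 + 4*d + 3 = (d + 1)*(d + 3)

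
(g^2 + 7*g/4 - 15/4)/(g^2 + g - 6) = (g - 5/4)/(g - 2)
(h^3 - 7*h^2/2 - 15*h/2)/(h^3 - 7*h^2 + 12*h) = (2*h^2 - 7*h - 15)/(2*(h^2 - 7*h + 12))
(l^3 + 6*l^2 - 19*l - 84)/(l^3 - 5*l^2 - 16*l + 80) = (l^2 + 10*l + 21)/(l^2 - l - 20)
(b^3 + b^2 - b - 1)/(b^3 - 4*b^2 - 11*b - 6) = (b - 1)/(b - 6)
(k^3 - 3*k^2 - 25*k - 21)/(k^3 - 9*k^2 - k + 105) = (k + 1)/(k - 5)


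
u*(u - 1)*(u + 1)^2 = u^4 + u^3 - u^2 - u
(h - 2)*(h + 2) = h^2 - 4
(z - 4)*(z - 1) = z^2 - 5*z + 4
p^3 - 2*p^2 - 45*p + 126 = (p - 6)*(p - 3)*(p + 7)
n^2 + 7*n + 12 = (n + 3)*(n + 4)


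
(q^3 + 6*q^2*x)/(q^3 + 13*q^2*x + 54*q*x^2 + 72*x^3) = q^2/(q^2 + 7*q*x + 12*x^2)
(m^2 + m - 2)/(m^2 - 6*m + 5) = (m + 2)/(m - 5)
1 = 1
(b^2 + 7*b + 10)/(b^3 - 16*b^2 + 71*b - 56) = (b^2 + 7*b + 10)/(b^3 - 16*b^2 + 71*b - 56)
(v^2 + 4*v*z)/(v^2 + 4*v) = (v + 4*z)/(v + 4)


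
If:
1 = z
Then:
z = 1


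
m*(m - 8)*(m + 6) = m^3 - 2*m^2 - 48*m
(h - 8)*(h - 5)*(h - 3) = h^3 - 16*h^2 + 79*h - 120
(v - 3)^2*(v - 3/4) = v^3 - 27*v^2/4 + 27*v/2 - 27/4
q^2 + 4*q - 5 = (q - 1)*(q + 5)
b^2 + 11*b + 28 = (b + 4)*(b + 7)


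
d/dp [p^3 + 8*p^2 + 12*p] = 3*p^2 + 16*p + 12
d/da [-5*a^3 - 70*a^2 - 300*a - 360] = -15*a^2 - 140*a - 300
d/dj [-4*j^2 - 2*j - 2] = -8*j - 2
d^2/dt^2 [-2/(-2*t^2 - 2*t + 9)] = 8*(-2*t^2 - 2*t + 2*(2*t + 1)^2 + 9)/(2*t^2 + 2*t - 9)^3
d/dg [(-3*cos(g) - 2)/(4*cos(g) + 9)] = 19*sin(g)/(4*cos(g) + 9)^2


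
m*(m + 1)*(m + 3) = m^3 + 4*m^2 + 3*m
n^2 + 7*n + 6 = (n + 1)*(n + 6)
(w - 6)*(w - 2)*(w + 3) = w^3 - 5*w^2 - 12*w + 36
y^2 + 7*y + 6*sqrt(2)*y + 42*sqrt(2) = (y + 7)*(y + 6*sqrt(2))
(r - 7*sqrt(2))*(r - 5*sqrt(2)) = r^2 - 12*sqrt(2)*r + 70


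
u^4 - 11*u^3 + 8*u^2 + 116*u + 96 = (u - 8)*(u - 6)*(u + 1)*(u + 2)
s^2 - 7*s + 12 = (s - 4)*(s - 3)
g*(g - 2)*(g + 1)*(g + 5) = g^4 + 4*g^3 - 7*g^2 - 10*g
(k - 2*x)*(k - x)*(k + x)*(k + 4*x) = k^4 + 2*k^3*x - 9*k^2*x^2 - 2*k*x^3 + 8*x^4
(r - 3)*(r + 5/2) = r^2 - r/2 - 15/2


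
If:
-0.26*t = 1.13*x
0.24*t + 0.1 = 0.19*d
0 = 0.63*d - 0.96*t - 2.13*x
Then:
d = -0.76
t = -1.02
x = 0.23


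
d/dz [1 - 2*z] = -2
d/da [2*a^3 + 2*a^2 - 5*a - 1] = 6*a^2 + 4*a - 5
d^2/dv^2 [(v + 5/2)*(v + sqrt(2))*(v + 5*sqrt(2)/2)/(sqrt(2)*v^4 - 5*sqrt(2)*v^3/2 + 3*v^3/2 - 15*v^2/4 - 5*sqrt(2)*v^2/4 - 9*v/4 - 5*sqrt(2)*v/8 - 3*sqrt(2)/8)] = 4*(256*v^9 + 1920*v^8 + 2688*sqrt(2)*v^8 + 7872*v^7 + 9600*sqrt(2)*v^7 - 29536*sqrt(2)*v^6 + 36480*v^6 - 156336*v^5 + 61440*sqrt(2)*v^5 - 100680*sqrt(2)*v^4 + 163800*v^4 + 22596*v^3 + 109160*sqrt(2)*v^3 + 54774*sqrt(2)*v^2 + 84360*v^2 + 27858*v + 21600*sqrt(2)*v + 1311*sqrt(2) + 5750)/(512*sqrt(2)*v^12 - 3840*sqrt(2)*v^11 + 2304*v^11 - 17280*v^10 + 9408*sqrt(2)*v^10 - 12320*sqrt(2)*v^9 + 34848*v^9 + 720*v^8 + 19680*sqrt(2)*v^8 - 20376*v^7 + 1920*sqrt(2)*v^7 - 39340*sqrt(2)*v^6 - 26100*v^6 - 48816*v^5 - 32070*sqrt(2)*v^5 - 33030*v^4 - 18300*sqrt(2)*v^4 - 8855*sqrt(2)*v^3 - 9882*v^3 - 1953*sqrt(2)*v^2 - 2430*v^2 - 486*v - 135*sqrt(2)*v - 27*sqrt(2))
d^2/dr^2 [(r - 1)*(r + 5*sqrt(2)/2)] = 2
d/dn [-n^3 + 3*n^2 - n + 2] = -3*n^2 + 6*n - 1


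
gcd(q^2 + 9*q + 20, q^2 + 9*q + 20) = q^2 + 9*q + 20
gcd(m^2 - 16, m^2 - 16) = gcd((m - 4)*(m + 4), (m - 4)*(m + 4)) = m^2 - 16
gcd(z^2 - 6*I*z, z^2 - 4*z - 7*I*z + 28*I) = 1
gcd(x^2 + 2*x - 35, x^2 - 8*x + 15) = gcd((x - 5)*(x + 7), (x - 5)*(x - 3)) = x - 5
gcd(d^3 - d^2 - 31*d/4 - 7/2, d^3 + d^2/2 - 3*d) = d + 2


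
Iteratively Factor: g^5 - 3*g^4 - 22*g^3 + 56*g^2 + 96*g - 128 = (g - 4)*(g^4 + g^3 - 18*g^2 - 16*g + 32) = (g - 4)*(g + 2)*(g^3 - g^2 - 16*g + 16) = (g - 4)*(g - 1)*(g + 2)*(g^2 - 16) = (g - 4)^2*(g - 1)*(g + 2)*(g + 4)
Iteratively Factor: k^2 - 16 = (k - 4)*(k + 4)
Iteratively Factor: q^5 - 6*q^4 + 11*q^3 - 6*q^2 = (q)*(q^4 - 6*q^3 + 11*q^2 - 6*q) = q*(q - 3)*(q^3 - 3*q^2 + 2*q) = q*(q - 3)*(q - 2)*(q^2 - q) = q^2*(q - 3)*(q - 2)*(q - 1)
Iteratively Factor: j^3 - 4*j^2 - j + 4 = (j - 1)*(j^2 - 3*j - 4) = (j - 4)*(j - 1)*(j + 1)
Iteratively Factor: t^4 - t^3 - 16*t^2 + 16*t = (t)*(t^3 - t^2 - 16*t + 16) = t*(t + 4)*(t^2 - 5*t + 4) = t*(t - 1)*(t + 4)*(t - 4)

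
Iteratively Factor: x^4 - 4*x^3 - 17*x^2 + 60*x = (x - 5)*(x^3 + x^2 - 12*x) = (x - 5)*(x + 4)*(x^2 - 3*x) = x*(x - 5)*(x + 4)*(x - 3)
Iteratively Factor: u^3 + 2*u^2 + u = (u)*(u^2 + 2*u + 1) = u*(u + 1)*(u + 1)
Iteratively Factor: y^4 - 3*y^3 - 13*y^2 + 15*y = (y + 3)*(y^3 - 6*y^2 + 5*y) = y*(y + 3)*(y^2 - 6*y + 5) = y*(y - 5)*(y + 3)*(y - 1)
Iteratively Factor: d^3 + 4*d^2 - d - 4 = (d - 1)*(d^2 + 5*d + 4) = (d - 1)*(d + 1)*(d + 4)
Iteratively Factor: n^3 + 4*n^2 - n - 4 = (n + 1)*(n^2 + 3*n - 4) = (n - 1)*(n + 1)*(n + 4)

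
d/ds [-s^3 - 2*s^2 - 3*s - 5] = -3*s^2 - 4*s - 3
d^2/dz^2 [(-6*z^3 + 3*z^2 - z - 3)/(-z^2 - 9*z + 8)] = 2*(562*z^3 - 1359*z^2 + 1257*z + 147)/(z^6 + 27*z^5 + 219*z^4 + 297*z^3 - 1752*z^2 + 1728*z - 512)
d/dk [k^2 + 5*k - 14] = 2*k + 5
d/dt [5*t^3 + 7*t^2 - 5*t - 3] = 15*t^2 + 14*t - 5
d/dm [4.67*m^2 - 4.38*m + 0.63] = 9.34*m - 4.38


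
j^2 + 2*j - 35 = (j - 5)*(j + 7)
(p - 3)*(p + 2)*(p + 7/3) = p^3 + 4*p^2/3 - 25*p/3 - 14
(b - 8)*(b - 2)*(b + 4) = b^3 - 6*b^2 - 24*b + 64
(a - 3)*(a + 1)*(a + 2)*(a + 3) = a^4 + 3*a^3 - 7*a^2 - 27*a - 18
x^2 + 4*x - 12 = (x - 2)*(x + 6)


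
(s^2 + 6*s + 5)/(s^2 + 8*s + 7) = (s + 5)/(s + 7)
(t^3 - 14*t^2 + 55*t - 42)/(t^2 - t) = t - 13 + 42/t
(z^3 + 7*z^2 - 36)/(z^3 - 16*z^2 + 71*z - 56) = (z^3 + 7*z^2 - 36)/(z^3 - 16*z^2 + 71*z - 56)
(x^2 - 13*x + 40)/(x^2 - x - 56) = (x - 5)/(x + 7)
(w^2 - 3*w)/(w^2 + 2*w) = (w - 3)/(w + 2)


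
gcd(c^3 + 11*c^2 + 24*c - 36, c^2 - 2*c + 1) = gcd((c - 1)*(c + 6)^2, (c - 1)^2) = c - 1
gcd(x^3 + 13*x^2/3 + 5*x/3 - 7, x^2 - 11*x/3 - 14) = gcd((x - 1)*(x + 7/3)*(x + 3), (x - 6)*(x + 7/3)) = x + 7/3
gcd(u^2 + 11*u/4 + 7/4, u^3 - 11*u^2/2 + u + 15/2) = u + 1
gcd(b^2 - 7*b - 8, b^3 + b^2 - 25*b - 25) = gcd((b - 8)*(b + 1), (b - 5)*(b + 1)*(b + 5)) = b + 1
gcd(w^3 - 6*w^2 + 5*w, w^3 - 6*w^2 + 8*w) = w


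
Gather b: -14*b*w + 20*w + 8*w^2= -14*b*w + 8*w^2 + 20*w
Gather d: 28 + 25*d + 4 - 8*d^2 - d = -8*d^2 + 24*d + 32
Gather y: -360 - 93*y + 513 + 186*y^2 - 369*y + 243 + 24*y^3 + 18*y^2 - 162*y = 24*y^3 + 204*y^2 - 624*y + 396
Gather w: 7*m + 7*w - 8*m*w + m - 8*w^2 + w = 8*m - 8*w^2 + w*(8 - 8*m)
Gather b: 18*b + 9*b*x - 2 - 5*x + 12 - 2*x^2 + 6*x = b*(9*x + 18) - 2*x^2 + x + 10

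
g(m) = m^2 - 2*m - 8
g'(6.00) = 10.00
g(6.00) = 16.00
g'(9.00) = 16.00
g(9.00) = 55.00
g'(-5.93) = -13.86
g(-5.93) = 39.02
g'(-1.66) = -5.32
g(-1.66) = -1.92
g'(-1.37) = -4.74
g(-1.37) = -3.38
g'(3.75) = 5.50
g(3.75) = -1.44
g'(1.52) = 1.04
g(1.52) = -8.73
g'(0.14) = -1.72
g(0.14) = -8.26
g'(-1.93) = -5.86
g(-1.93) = -0.42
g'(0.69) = -0.62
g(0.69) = -8.90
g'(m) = 2*m - 2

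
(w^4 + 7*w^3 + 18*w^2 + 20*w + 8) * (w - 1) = w^5 + 6*w^4 + 11*w^3 + 2*w^2 - 12*w - 8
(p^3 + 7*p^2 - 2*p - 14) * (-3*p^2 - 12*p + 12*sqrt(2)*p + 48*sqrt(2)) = -3*p^5 - 33*p^4 + 12*sqrt(2)*p^4 - 78*p^3 + 132*sqrt(2)*p^3 + 66*p^2 + 312*sqrt(2)*p^2 - 264*sqrt(2)*p + 168*p - 672*sqrt(2)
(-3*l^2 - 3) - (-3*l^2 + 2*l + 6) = -2*l - 9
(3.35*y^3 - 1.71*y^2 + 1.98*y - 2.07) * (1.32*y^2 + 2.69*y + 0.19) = 4.422*y^5 + 6.7543*y^4 - 1.3498*y^3 + 2.2689*y^2 - 5.1921*y - 0.3933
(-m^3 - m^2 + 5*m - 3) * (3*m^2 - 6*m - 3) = -3*m^5 + 3*m^4 + 24*m^3 - 36*m^2 + 3*m + 9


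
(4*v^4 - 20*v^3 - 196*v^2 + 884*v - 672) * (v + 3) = 4*v^5 - 8*v^4 - 256*v^3 + 296*v^2 + 1980*v - 2016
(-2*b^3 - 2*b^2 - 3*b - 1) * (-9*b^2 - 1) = 18*b^5 + 18*b^4 + 29*b^3 + 11*b^2 + 3*b + 1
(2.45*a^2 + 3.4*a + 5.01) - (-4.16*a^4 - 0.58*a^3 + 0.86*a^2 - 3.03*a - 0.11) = 4.16*a^4 + 0.58*a^3 + 1.59*a^2 + 6.43*a + 5.12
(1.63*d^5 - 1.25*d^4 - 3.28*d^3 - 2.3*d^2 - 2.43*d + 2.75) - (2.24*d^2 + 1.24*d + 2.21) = 1.63*d^5 - 1.25*d^4 - 3.28*d^3 - 4.54*d^2 - 3.67*d + 0.54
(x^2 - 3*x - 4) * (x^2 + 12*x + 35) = x^4 + 9*x^3 - 5*x^2 - 153*x - 140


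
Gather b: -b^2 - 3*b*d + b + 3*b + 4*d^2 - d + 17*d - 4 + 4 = -b^2 + b*(4 - 3*d) + 4*d^2 + 16*d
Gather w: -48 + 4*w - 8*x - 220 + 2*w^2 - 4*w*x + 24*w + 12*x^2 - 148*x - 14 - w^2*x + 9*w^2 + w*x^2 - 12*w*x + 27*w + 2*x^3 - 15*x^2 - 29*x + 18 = w^2*(11 - x) + w*(x^2 - 16*x + 55) + 2*x^3 - 3*x^2 - 185*x - 264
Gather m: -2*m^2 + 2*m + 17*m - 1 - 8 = -2*m^2 + 19*m - 9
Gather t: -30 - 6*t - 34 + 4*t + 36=-2*t - 28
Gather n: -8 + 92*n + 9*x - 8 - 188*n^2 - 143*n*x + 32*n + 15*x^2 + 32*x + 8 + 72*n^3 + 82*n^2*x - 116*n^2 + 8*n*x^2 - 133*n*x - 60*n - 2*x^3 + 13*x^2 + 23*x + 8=72*n^3 + n^2*(82*x - 304) + n*(8*x^2 - 276*x + 64) - 2*x^3 + 28*x^2 + 64*x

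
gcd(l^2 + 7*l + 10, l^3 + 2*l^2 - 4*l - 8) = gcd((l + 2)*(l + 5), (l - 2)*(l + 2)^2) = l + 2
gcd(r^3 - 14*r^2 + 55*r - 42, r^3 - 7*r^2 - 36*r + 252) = r^2 - 13*r + 42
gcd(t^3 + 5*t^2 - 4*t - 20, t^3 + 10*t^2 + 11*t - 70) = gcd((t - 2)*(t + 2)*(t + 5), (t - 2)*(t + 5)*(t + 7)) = t^2 + 3*t - 10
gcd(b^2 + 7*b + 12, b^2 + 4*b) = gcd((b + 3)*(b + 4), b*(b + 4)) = b + 4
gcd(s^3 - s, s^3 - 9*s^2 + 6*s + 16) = s + 1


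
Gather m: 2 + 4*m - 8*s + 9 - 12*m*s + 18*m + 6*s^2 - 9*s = m*(22 - 12*s) + 6*s^2 - 17*s + 11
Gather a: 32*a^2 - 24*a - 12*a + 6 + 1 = 32*a^2 - 36*a + 7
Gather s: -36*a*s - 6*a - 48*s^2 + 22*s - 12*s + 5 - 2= -6*a - 48*s^2 + s*(10 - 36*a) + 3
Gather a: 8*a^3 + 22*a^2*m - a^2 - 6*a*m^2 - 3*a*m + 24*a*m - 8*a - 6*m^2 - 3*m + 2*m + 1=8*a^3 + a^2*(22*m - 1) + a*(-6*m^2 + 21*m - 8) - 6*m^2 - m + 1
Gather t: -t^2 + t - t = -t^2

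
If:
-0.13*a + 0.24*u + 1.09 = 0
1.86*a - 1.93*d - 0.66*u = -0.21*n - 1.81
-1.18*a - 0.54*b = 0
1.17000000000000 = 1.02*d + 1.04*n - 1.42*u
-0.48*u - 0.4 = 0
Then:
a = 6.85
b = -14.96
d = 7.07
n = -6.94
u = -0.83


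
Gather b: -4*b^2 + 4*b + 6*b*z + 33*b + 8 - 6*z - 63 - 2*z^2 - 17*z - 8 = -4*b^2 + b*(6*z + 37) - 2*z^2 - 23*z - 63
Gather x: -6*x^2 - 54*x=-6*x^2 - 54*x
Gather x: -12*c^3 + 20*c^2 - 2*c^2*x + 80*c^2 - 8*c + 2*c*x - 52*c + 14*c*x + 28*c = -12*c^3 + 100*c^2 - 32*c + x*(-2*c^2 + 16*c)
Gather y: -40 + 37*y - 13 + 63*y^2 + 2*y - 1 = 63*y^2 + 39*y - 54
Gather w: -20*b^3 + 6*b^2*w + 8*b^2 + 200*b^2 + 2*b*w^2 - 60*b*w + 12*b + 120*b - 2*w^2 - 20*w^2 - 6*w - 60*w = -20*b^3 + 208*b^2 + 132*b + w^2*(2*b - 22) + w*(6*b^2 - 60*b - 66)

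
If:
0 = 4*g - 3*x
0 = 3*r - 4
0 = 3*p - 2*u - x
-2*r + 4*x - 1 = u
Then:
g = 3*x/4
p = 3*x - 22/9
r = 4/3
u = 4*x - 11/3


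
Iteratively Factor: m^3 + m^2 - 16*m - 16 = (m + 1)*(m^2 - 16) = (m + 1)*(m + 4)*(m - 4)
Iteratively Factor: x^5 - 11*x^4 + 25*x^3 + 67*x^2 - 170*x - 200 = (x + 2)*(x^4 - 13*x^3 + 51*x^2 - 35*x - 100) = (x + 1)*(x + 2)*(x^3 - 14*x^2 + 65*x - 100) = (x - 5)*(x + 1)*(x + 2)*(x^2 - 9*x + 20) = (x - 5)*(x - 4)*(x + 1)*(x + 2)*(x - 5)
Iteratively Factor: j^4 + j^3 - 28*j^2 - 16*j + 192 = (j + 4)*(j^3 - 3*j^2 - 16*j + 48) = (j - 3)*(j + 4)*(j^2 - 16) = (j - 4)*(j - 3)*(j + 4)*(j + 4)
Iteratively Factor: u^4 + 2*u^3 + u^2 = (u)*(u^3 + 2*u^2 + u) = u*(u + 1)*(u^2 + u) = u^2*(u + 1)*(u + 1)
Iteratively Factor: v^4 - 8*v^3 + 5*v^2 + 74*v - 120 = (v - 5)*(v^3 - 3*v^2 - 10*v + 24) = (v - 5)*(v - 2)*(v^2 - v - 12) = (v - 5)*(v - 2)*(v + 3)*(v - 4)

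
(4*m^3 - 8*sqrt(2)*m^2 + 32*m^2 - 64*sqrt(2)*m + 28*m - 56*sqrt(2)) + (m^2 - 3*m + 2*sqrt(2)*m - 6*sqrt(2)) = 4*m^3 - 8*sqrt(2)*m^2 + 33*m^2 - 62*sqrt(2)*m + 25*m - 62*sqrt(2)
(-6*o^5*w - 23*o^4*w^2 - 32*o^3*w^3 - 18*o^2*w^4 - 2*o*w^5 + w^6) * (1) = -6*o^5*w - 23*o^4*w^2 - 32*o^3*w^3 - 18*o^2*w^4 - 2*o*w^5 + w^6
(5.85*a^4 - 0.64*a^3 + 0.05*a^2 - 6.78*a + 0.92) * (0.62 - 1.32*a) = -7.722*a^5 + 4.4718*a^4 - 0.4628*a^3 + 8.9806*a^2 - 5.418*a + 0.5704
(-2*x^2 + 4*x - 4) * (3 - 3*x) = 6*x^3 - 18*x^2 + 24*x - 12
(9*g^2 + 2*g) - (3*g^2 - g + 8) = 6*g^2 + 3*g - 8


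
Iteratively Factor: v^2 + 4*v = (v)*(v + 4)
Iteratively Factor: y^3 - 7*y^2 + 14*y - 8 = (y - 4)*(y^2 - 3*y + 2) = (y - 4)*(y - 1)*(y - 2)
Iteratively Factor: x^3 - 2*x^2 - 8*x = (x)*(x^2 - 2*x - 8) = x*(x + 2)*(x - 4)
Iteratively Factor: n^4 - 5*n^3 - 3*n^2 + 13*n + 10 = (n + 1)*(n^3 - 6*n^2 + 3*n + 10) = (n + 1)^2*(n^2 - 7*n + 10) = (n - 5)*(n + 1)^2*(n - 2)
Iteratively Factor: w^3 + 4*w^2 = (w)*(w^2 + 4*w) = w^2*(w + 4)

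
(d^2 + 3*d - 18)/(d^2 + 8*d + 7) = (d^2 + 3*d - 18)/(d^2 + 8*d + 7)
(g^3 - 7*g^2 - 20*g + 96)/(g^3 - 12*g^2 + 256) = (g - 3)/(g - 8)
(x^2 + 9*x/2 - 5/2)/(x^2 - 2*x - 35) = (x - 1/2)/(x - 7)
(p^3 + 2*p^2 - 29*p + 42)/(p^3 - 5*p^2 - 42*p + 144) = (p^2 + 5*p - 14)/(p^2 - 2*p - 48)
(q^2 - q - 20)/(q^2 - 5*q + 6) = (q^2 - q - 20)/(q^2 - 5*q + 6)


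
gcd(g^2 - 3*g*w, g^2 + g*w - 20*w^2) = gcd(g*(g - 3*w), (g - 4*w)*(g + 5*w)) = 1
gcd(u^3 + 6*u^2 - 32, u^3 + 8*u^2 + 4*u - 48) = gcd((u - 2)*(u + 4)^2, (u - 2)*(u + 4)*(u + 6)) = u^2 + 2*u - 8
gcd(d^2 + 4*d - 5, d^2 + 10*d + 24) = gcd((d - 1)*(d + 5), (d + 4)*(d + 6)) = 1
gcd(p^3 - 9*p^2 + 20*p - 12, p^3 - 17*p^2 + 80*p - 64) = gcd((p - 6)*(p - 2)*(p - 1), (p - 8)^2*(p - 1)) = p - 1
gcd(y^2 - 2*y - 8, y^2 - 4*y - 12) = y + 2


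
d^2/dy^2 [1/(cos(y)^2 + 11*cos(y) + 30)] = (-4*sin(y)^4 + 3*sin(y)^2 + 1485*cos(y)/4 - 33*cos(3*y)/4 + 183)/((cos(y) + 5)^3*(cos(y) + 6)^3)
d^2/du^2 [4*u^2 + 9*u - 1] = 8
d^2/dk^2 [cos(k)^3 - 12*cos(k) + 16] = 9*(sin(k)^2 + 1)*cos(k)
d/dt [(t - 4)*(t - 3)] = 2*t - 7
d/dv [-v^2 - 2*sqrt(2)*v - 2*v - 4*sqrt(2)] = -2*v - 2*sqrt(2) - 2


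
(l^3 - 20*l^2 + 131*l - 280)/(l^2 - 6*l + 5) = (l^2 - 15*l + 56)/(l - 1)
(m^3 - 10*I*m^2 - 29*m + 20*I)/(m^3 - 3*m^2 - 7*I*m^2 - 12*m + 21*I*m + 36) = (m^2 - 6*I*m - 5)/(m^2 - 3*m*(1 + I) + 9*I)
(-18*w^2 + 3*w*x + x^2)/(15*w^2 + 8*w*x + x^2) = (-18*w^2 + 3*w*x + x^2)/(15*w^2 + 8*w*x + x^2)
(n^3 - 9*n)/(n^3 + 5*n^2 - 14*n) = (n^2 - 9)/(n^2 + 5*n - 14)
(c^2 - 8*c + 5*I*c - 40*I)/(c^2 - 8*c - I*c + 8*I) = (c + 5*I)/(c - I)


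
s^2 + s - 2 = (s - 1)*(s + 2)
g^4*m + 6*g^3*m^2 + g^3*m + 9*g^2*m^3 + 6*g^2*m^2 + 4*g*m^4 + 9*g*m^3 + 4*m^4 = (g + m)^2*(g + 4*m)*(g*m + m)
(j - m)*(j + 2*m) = j^2 + j*m - 2*m^2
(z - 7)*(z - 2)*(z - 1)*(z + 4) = z^4 - 6*z^3 - 17*z^2 + 78*z - 56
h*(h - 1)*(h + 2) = h^3 + h^2 - 2*h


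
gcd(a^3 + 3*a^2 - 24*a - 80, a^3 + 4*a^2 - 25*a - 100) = a^2 - a - 20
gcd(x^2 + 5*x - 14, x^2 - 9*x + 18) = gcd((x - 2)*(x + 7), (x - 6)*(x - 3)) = 1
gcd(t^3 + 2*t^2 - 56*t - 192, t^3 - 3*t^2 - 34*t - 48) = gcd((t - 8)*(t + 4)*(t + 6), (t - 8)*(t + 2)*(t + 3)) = t - 8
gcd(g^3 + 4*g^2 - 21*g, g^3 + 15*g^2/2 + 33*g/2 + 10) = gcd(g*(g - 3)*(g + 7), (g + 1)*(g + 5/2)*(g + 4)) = 1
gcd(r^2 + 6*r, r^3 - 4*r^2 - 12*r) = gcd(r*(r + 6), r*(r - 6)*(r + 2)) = r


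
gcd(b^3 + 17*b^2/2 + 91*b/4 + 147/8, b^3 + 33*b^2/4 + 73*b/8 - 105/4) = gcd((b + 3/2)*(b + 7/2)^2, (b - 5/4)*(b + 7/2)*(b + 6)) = b + 7/2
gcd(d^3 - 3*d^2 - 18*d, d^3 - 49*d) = d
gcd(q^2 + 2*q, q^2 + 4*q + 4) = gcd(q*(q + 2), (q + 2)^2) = q + 2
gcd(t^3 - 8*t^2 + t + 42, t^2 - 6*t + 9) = t - 3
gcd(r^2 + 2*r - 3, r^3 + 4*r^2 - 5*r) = r - 1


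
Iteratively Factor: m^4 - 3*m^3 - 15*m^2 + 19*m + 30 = (m - 2)*(m^3 - m^2 - 17*m - 15) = (m - 2)*(m + 1)*(m^2 - 2*m - 15) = (m - 5)*(m - 2)*(m + 1)*(m + 3)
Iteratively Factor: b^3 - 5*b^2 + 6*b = (b - 3)*(b^2 - 2*b) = (b - 3)*(b - 2)*(b)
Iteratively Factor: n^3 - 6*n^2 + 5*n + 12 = (n - 3)*(n^2 - 3*n - 4) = (n - 4)*(n - 3)*(n + 1)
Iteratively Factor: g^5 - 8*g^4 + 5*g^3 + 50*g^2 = (g)*(g^4 - 8*g^3 + 5*g^2 + 50*g) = g*(g - 5)*(g^3 - 3*g^2 - 10*g) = g^2*(g - 5)*(g^2 - 3*g - 10) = g^2*(g - 5)^2*(g + 2)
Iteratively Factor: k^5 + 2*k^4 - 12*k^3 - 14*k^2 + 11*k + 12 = (k + 1)*(k^4 + k^3 - 13*k^2 - k + 12) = (k - 1)*(k + 1)*(k^3 + 2*k^2 - 11*k - 12) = (k - 3)*(k - 1)*(k + 1)*(k^2 + 5*k + 4) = (k - 3)*(k - 1)*(k + 1)^2*(k + 4)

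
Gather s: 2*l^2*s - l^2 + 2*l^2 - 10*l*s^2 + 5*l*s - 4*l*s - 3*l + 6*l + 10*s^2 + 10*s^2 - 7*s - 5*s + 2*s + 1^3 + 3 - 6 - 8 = l^2 + 3*l + s^2*(20 - 10*l) + s*(2*l^2 + l - 10) - 10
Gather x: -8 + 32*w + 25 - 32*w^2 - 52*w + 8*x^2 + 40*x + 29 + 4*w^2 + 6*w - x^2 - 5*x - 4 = -28*w^2 - 14*w + 7*x^2 + 35*x + 42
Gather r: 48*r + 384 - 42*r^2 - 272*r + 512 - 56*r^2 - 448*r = -98*r^2 - 672*r + 896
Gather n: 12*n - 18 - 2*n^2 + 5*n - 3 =-2*n^2 + 17*n - 21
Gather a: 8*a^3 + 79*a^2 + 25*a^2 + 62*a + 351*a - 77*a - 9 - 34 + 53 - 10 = 8*a^3 + 104*a^2 + 336*a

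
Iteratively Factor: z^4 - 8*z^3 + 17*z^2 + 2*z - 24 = (z - 4)*(z^3 - 4*z^2 + z + 6) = (z - 4)*(z - 3)*(z^2 - z - 2) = (z - 4)*(z - 3)*(z - 2)*(z + 1)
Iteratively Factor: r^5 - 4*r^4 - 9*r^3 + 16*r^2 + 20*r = (r + 2)*(r^4 - 6*r^3 + 3*r^2 + 10*r) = r*(r + 2)*(r^3 - 6*r^2 + 3*r + 10) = r*(r - 2)*(r + 2)*(r^2 - 4*r - 5) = r*(r - 2)*(r + 1)*(r + 2)*(r - 5)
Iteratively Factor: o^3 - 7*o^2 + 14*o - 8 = (o - 2)*(o^2 - 5*o + 4) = (o - 4)*(o - 2)*(o - 1)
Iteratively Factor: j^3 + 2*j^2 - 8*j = (j)*(j^2 + 2*j - 8) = j*(j - 2)*(j + 4)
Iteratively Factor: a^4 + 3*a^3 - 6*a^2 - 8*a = (a + 1)*(a^3 + 2*a^2 - 8*a) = a*(a + 1)*(a^2 + 2*a - 8) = a*(a - 2)*(a + 1)*(a + 4)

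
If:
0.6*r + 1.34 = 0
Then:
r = -2.23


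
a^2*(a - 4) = a^3 - 4*a^2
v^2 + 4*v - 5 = (v - 1)*(v + 5)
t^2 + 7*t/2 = t*(t + 7/2)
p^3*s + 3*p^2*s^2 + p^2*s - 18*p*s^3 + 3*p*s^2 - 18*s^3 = (p - 3*s)*(p + 6*s)*(p*s + s)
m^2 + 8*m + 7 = (m + 1)*(m + 7)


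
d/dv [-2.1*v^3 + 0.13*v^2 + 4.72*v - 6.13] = -6.3*v^2 + 0.26*v + 4.72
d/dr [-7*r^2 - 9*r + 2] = -14*r - 9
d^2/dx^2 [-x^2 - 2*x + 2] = -2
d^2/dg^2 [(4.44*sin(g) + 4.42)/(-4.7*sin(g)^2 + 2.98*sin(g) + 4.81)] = (-98.0796000000001*sin(g)^5 - 452.73784*sin(g)^4 - 220.37172*sin(g)^3 + 210.525744*sin(g)^2 + 191.442472*sin(g) + 151.064472)/(-4.7*sin(g)^2 + 2.98*sin(g) + 4.81)^3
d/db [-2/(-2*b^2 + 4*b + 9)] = 8*(1 - b)/(-2*b^2 + 4*b + 9)^2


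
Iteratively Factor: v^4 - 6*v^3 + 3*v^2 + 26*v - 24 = (v + 2)*(v^3 - 8*v^2 + 19*v - 12) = (v - 4)*(v + 2)*(v^2 - 4*v + 3) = (v - 4)*(v - 1)*(v + 2)*(v - 3)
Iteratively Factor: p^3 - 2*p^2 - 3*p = (p - 3)*(p^2 + p) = p*(p - 3)*(p + 1)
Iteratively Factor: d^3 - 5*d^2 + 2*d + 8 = (d + 1)*(d^2 - 6*d + 8) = (d - 2)*(d + 1)*(d - 4)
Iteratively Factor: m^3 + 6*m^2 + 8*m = (m + 4)*(m^2 + 2*m) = (m + 2)*(m + 4)*(m)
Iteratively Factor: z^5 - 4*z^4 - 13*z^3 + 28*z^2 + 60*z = (z - 3)*(z^4 - z^3 - 16*z^2 - 20*z) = z*(z - 3)*(z^3 - z^2 - 16*z - 20) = z*(z - 5)*(z - 3)*(z^2 + 4*z + 4) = z*(z - 5)*(z - 3)*(z + 2)*(z + 2)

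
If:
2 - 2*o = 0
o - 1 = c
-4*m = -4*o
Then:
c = 0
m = 1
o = 1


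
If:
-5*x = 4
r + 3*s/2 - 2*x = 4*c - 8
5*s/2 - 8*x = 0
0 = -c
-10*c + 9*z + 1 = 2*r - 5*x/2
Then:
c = 0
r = -144/25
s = -64/25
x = -4/5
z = -263/225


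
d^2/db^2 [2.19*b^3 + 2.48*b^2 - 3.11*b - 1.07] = 13.14*b + 4.96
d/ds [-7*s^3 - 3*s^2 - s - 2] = -21*s^2 - 6*s - 1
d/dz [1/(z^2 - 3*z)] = (3 - 2*z)/(z^2*(z - 3)^2)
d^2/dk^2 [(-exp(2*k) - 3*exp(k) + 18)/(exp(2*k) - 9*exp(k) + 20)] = (-12*exp(4*k) + 44*exp(3*k) + 414*exp(2*k) - 2122*exp(k) + 2040)*exp(k)/(exp(6*k) - 27*exp(5*k) + 303*exp(4*k) - 1809*exp(3*k) + 6060*exp(2*k) - 10800*exp(k) + 8000)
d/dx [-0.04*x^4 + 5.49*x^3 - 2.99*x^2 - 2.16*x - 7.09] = -0.16*x^3 + 16.47*x^2 - 5.98*x - 2.16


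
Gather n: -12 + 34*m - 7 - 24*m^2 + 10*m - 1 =-24*m^2 + 44*m - 20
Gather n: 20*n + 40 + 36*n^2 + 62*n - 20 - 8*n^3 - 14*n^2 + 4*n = -8*n^3 + 22*n^2 + 86*n + 20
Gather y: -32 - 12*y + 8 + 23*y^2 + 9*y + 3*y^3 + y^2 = 3*y^3 + 24*y^2 - 3*y - 24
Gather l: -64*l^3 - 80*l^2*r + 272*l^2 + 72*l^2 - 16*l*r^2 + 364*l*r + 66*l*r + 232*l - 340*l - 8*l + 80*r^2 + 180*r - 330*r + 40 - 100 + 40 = -64*l^3 + l^2*(344 - 80*r) + l*(-16*r^2 + 430*r - 116) + 80*r^2 - 150*r - 20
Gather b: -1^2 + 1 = 0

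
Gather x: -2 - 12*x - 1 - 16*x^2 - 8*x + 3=-16*x^2 - 20*x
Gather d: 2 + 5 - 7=0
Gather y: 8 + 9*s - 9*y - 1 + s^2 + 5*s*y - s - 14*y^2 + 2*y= s^2 + 8*s - 14*y^2 + y*(5*s - 7) + 7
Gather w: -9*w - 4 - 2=-9*w - 6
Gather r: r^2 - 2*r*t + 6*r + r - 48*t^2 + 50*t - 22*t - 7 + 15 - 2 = r^2 + r*(7 - 2*t) - 48*t^2 + 28*t + 6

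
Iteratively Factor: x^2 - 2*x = (x - 2)*(x)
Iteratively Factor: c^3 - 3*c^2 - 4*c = (c + 1)*(c^2 - 4*c) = c*(c + 1)*(c - 4)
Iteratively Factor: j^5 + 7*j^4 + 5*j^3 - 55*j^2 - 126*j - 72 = (j + 3)*(j^4 + 4*j^3 - 7*j^2 - 34*j - 24) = (j + 2)*(j + 3)*(j^3 + 2*j^2 - 11*j - 12) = (j + 2)*(j + 3)*(j + 4)*(j^2 - 2*j - 3) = (j + 1)*(j + 2)*(j + 3)*(j + 4)*(j - 3)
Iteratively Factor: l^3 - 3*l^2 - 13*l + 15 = (l - 5)*(l^2 + 2*l - 3) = (l - 5)*(l + 3)*(l - 1)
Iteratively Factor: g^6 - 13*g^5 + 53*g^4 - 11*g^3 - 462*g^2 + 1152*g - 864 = (g - 2)*(g^5 - 11*g^4 + 31*g^3 + 51*g^2 - 360*g + 432) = (g - 3)*(g - 2)*(g^4 - 8*g^3 + 7*g^2 + 72*g - 144) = (g - 4)*(g - 3)*(g - 2)*(g^3 - 4*g^2 - 9*g + 36) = (g - 4)^2*(g - 3)*(g - 2)*(g^2 - 9) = (g - 4)^2*(g - 3)*(g - 2)*(g + 3)*(g - 3)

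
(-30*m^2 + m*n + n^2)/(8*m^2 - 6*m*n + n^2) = (-30*m^2 + m*n + n^2)/(8*m^2 - 6*m*n + n^2)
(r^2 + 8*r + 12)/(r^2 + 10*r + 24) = (r + 2)/(r + 4)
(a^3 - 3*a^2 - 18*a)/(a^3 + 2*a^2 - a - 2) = a*(a^2 - 3*a - 18)/(a^3 + 2*a^2 - a - 2)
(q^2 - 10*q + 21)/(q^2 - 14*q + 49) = (q - 3)/(q - 7)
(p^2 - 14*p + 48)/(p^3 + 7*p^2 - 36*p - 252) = (p - 8)/(p^2 + 13*p + 42)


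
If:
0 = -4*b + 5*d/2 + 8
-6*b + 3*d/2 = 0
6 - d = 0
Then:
No Solution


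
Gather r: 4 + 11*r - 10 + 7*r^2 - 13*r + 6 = 7*r^2 - 2*r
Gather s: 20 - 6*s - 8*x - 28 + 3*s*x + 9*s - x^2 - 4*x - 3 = s*(3*x + 3) - x^2 - 12*x - 11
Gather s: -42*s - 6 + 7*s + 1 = -35*s - 5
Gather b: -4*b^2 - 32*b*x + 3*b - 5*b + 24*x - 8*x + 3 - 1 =-4*b^2 + b*(-32*x - 2) + 16*x + 2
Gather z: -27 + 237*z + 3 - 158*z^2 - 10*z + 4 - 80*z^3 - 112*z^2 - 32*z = -80*z^3 - 270*z^2 + 195*z - 20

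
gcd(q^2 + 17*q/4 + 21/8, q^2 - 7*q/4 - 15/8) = q + 3/4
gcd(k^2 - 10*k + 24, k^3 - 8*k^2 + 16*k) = k - 4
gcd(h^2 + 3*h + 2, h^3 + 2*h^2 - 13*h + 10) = 1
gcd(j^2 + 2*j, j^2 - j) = j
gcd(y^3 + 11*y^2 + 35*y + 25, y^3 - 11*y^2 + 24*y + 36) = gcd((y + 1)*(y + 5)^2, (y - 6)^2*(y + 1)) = y + 1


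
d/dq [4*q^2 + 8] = 8*q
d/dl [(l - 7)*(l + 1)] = 2*l - 6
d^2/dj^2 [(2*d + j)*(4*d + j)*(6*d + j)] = 24*d + 6*j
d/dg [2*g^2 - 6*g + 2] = 4*g - 6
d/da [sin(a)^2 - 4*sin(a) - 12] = 2*(sin(a) - 2)*cos(a)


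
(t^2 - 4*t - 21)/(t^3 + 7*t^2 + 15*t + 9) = (t - 7)/(t^2 + 4*t + 3)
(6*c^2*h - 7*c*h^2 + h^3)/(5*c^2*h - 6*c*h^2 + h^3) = (6*c - h)/(5*c - h)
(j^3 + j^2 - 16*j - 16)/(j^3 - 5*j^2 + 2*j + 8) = (j + 4)/(j - 2)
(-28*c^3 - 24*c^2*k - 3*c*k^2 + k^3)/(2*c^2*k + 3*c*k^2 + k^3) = (-14*c^2 - 5*c*k + k^2)/(k*(c + k))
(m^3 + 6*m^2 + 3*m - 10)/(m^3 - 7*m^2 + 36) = (m^2 + 4*m - 5)/(m^2 - 9*m + 18)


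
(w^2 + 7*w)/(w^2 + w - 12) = w*(w + 7)/(w^2 + w - 12)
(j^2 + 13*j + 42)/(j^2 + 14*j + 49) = (j + 6)/(j + 7)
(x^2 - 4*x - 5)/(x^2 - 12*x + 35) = (x + 1)/(x - 7)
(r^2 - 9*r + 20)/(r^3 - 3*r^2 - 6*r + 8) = (r - 5)/(r^2 + r - 2)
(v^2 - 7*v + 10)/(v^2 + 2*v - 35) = (v - 2)/(v + 7)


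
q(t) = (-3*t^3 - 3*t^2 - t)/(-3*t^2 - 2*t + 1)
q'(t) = (6*t + 2)*(-3*t^3 - 3*t^2 - t)/(-3*t^2 - 2*t + 1)^2 + (-9*t^2 - 6*t - 1)/(-3*t^2 - 2*t + 1)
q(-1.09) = -3.67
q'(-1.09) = -29.96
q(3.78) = 4.22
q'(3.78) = 0.97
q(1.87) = 2.42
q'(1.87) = 0.89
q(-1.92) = -1.94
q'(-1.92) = 0.67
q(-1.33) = -1.87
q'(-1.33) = -1.37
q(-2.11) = -2.08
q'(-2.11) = 0.76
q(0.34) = 30.03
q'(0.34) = -4374.14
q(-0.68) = 0.24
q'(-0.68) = -1.63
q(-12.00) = -11.71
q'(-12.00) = 1.00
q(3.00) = 3.47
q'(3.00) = 0.96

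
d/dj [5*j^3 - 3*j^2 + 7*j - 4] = 15*j^2 - 6*j + 7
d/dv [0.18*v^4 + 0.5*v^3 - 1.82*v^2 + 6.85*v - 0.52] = 0.72*v^3 + 1.5*v^2 - 3.64*v + 6.85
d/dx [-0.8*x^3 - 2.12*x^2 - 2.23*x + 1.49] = -2.4*x^2 - 4.24*x - 2.23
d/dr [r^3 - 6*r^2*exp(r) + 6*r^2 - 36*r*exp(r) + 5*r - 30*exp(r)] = -6*r^2*exp(r) + 3*r^2 - 48*r*exp(r) + 12*r - 66*exp(r) + 5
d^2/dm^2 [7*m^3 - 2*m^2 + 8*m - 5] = 42*m - 4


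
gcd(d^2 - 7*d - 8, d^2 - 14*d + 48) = d - 8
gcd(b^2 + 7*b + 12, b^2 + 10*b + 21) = b + 3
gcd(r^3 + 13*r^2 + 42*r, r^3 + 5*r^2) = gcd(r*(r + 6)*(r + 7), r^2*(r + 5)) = r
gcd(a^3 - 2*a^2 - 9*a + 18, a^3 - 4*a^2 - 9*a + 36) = a^2 - 9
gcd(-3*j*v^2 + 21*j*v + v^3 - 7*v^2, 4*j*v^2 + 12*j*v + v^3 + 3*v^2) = v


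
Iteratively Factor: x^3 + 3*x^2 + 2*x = (x + 2)*(x^2 + x) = (x + 1)*(x + 2)*(x)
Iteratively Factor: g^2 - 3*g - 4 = (g - 4)*(g + 1)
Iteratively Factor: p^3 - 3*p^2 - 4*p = (p - 4)*(p^2 + p) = p*(p - 4)*(p + 1)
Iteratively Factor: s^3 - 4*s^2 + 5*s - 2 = (s - 1)*(s^2 - 3*s + 2) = (s - 1)^2*(s - 2)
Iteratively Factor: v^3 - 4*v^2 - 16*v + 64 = (v - 4)*(v^2 - 16) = (v - 4)^2*(v + 4)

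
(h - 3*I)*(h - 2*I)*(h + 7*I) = h^3 + 2*I*h^2 + 29*h - 42*I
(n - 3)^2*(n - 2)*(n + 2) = n^4 - 6*n^3 + 5*n^2 + 24*n - 36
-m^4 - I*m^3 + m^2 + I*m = m*(m + I)*(-I*m - I)*(-I*m + I)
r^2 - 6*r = r*(r - 6)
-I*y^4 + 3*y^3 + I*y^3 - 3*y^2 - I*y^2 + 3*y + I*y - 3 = (y - 1)*(y - I)*(y + 3*I)*(-I*y + 1)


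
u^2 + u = u*(u + 1)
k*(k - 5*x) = k^2 - 5*k*x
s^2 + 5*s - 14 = (s - 2)*(s + 7)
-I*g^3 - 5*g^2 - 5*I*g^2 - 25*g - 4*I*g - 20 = (g + 4)*(g - 5*I)*(-I*g - I)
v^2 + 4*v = v*(v + 4)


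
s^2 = s^2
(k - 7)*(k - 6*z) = k^2 - 6*k*z - 7*k + 42*z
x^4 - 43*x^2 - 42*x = x*(x - 7)*(x + 1)*(x + 6)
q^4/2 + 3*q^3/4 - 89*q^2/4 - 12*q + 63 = (q/2 + 1)*(q - 6)*(q - 3/2)*(q + 7)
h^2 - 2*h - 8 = (h - 4)*(h + 2)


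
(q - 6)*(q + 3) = q^2 - 3*q - 18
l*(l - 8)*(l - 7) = l^3 - 15*l^2 + 56*l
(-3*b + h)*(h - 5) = -3*b*h + 15*b + h^2 - 5*h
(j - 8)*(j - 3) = j^2 - 11*j + 24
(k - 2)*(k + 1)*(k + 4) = k^3 + 3*k^2 - 6*k - 8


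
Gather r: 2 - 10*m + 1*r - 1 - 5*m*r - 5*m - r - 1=-5*m*r - 15*m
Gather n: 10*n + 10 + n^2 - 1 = n^2 + 10*n + 9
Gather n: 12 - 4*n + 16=28 - 4*n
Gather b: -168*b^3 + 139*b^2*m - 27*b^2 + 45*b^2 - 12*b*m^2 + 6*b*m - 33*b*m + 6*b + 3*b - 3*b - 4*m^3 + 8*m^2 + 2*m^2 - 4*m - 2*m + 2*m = -168*b^3 + b^2*(139*m + 18) + b*(-12*m^2 - 27*m + 6) - 4*m^3 + 10*m^2 - 4*m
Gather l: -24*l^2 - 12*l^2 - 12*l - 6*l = -36*l^2 - 18*l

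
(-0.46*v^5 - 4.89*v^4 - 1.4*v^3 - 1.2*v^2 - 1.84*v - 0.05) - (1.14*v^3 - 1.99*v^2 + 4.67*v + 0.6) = -0.46*v^5 - 4.89*v^4 - 2.54*v^3 + 0.79*v^2 - 6.51*v - 0.65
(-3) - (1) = -4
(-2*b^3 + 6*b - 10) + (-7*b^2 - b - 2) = -2*b^3 - 7*b^2 + 5*b - 12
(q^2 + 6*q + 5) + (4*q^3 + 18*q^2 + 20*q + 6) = 4*q^3 + 19*q^2 + 26*q + 11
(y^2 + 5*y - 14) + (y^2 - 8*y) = 2*y^2 - 3*y - 14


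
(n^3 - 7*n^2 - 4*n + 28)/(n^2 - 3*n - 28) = (n^2 - 4)/(n + 4)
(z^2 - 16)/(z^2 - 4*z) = (z + 4)/z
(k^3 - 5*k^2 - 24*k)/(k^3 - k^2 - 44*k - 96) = k/(k + 4)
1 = 1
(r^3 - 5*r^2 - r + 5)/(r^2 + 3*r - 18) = (r^3 - 5*r^2 - r + 5)/(r^2 + 3*r - 18)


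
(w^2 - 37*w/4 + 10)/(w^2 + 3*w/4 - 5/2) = (w - 8)/(w + 2)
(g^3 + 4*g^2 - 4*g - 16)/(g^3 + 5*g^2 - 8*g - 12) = (g^2 + 6*g + 8)/(g^2 + 7*g + 6)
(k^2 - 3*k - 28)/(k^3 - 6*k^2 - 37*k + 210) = (k + 4)/(k^2 + k - 30)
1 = 1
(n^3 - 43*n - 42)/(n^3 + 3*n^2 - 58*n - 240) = (n^2 - 6*n - 7)/(n^2 - 3*n - 40)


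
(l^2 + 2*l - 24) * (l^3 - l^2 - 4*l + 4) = l^5 + l^4 - 30*l^3 + 20*l^2 + 104*l - 96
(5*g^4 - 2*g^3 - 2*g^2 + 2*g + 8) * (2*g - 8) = 10*g^5 - 44*g^4 + 12*g^3 + 20*g^2 - 64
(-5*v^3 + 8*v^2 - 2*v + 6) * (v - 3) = -5*v^4 + 23*v^3 - 26*v^2 + 12*v - 18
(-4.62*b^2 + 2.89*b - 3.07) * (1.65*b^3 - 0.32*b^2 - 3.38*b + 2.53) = -7.623*b^5 + 6.2469*b^4 + 9.6253*b^3 - 20.4744*b^2 + 17.6883*b - 7.7671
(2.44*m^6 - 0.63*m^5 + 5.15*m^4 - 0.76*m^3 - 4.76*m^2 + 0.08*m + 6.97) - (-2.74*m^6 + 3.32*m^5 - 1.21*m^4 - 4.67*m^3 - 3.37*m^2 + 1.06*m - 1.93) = 5.18*m^6 - 3.95*m^5 + 6.36*m^4 + 3.91*m^3 - 1.39*m^2 - 0.98*m + 8.9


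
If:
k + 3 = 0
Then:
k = -3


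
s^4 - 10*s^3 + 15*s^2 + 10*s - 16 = (s - 8)*(s - 2)*(s - 1)*(s + 1)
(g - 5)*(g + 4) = g^2 - g - 20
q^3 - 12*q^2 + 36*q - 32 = (q - 8)*(q - 2)^2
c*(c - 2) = c^2 - 2*c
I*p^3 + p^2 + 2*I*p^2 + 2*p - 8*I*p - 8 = (p - 2)*(p + 4)*(I*p + 1)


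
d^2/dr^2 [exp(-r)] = exp(-r)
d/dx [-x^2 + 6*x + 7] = 6 - 2*x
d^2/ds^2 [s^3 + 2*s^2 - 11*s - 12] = 6*s + 4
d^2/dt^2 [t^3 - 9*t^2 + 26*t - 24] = 6*t - 18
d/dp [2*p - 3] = 2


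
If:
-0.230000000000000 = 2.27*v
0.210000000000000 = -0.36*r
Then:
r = -0.58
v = -0.10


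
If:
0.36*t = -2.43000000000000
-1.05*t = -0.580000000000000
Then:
No Solution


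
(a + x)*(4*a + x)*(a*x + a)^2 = 4*a^4*x^2 + 8*a^4*x + 4*a^4 + 5*a^3*x^3 + 10*a^3*x^2 + 5*a^3*x + a^2*x^4 + 2*a^2*x^3 + a^2*x^2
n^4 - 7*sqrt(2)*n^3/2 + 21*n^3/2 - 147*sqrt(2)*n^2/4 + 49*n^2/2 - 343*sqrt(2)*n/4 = n*(n + 7/2)*(n + 7)*(n - 7*sqrt(2)/2)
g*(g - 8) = g^2 - 8*g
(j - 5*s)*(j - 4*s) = j^2 - 9*j*s + 20*s^2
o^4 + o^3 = o^3*(o + 1)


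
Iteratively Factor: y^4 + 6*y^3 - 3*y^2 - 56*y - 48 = (y + 4)*(y^3 + 2*y^2 - 11*y - 12) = (y - 3)*(y + 4)*(y^2 + 5*y + 4) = (y - 3)*(y + 4)^2*(y + 1)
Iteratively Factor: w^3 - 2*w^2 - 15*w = (w + 3)*(w^2 - 5*w) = (w - 5)*(w + 3)*(w)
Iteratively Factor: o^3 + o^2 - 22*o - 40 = (o - 5)*(o^2 + 6*o + 8) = (o - 5)*(o + 2)*(o + 4)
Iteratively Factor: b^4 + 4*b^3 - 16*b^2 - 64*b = (b)*(b^3 + 4*b^2 - 16*b - 64) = b*(b + 4)*(b^2 - 16) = b*(b - 4)*(b + 4)*(b + 4)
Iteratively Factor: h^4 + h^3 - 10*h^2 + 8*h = (h - 1)*(h^3 + 2*h^2 - 8*h) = (h - 2)*(h - 1)*(h^2 + 4*h) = (h - 2)*(h - 1)*(h + 4)*(h)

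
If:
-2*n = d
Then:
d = -2*n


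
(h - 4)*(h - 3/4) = h^2 - 19*h/4 + 3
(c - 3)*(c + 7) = c^2 + 4*c - 21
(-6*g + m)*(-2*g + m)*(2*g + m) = 24*g^3 - 4*g^2*m - 6*g*m^2 + m^3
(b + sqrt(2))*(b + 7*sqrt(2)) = b^2 + 8*sqrt(2)*b + 14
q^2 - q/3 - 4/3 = (q - 4/3)*(q + 1)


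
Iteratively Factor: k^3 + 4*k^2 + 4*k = (k + 2)*(k^2 + 2*k) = (k + 2)^2*(k)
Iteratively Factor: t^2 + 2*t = (t + 2)*(t)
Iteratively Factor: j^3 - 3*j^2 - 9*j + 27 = (j - 3)*(j^2 - 9) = (j - 3)^2*(j + 3)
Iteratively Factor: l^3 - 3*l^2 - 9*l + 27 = (l + 3)*(l^2 - 6*l + 9) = (l - 3)*(l + 3)*(l - 3)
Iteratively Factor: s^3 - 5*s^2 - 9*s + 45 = (s + 3)*(s^2 - 8*s + 15) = (s - 3)*(s + 3)*(s - 5)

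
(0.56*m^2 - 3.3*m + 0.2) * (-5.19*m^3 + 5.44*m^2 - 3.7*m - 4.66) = -2.9064*m^5 + 20.1734*m^4 - 21.062*m^3 + 10.6884*m^2 + 14.638*m - 0.932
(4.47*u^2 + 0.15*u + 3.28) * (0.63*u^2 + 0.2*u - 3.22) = 2.8161*u^4 + 0.9885*u^3 - 12.297*u^2 + 0.173*u - 10.5616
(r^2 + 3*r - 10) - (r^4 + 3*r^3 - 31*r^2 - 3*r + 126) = -r^4 - 3*r^3 + 32*r^2 + 6*r - 136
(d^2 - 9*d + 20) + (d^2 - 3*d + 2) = 2*d^2 - 12*d + 22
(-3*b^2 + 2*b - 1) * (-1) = 3*b^2 - 2*b + 1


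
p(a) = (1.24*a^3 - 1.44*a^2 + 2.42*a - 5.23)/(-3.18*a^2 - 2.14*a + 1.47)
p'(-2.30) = 1.09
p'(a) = (6.36*a + 2.14)*(1.24*a^3 - 1.44*a^2 + 2.42*a - 5.23)/(-3.18*a^2 - 2.14*a + 1.47)^2 + (3.72*a^2 - 2.88*a + 2.42)/(-3.18*a^2 - 2.14*a + 1.47) = (-3.9432*a^4 - 5.3072*a^3 + 16.2456*a^2 - 37.4964*a - 7.6348)/(10.1124*a^4 + 13.6104*a^3 - 4.7696*a^2 - 6.2916*a + 2.1609)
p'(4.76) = -0.37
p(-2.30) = 3.21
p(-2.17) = 3.38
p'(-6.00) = -0.32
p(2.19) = -0.34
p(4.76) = -1.33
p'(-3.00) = 0.17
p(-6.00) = 3.39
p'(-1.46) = 16.84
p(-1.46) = 7.18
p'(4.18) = -0.37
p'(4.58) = -0.37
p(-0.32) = -3.39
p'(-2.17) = 1.49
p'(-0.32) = 1.84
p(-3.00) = 2.84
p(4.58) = -1.26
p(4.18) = -1.12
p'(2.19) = -0.46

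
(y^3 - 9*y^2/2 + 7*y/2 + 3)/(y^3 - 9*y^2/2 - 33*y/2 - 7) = (y^2 - 5*y + 6)/(y^2 - 5*y - 14)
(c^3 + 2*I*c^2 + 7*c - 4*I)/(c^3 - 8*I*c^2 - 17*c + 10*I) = (c^2 + 3*I*c + 4)/(c^2 - 7*I*c - 10)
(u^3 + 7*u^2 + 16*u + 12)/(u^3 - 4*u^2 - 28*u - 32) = (u + 3)/(u - 8)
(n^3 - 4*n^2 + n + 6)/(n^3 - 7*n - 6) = (n - 2)/(n + 2)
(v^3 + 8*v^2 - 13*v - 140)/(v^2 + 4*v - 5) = (v^2 + 3*v - 28)/(v - 1)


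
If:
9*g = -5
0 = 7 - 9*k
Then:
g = -5/9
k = 7/9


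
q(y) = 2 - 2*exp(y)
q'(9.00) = -16206.17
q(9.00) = -16204.17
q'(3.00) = -40.17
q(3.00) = -38.17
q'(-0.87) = -0.84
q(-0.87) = 1.16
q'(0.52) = -3.36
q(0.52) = -1.36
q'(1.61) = -10.01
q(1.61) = -8.01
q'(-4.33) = -0.03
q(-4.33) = 1.97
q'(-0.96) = -0.77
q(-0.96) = 1.23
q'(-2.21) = -0.22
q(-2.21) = 1.78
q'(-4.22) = -0.03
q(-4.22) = 1.97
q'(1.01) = -5.49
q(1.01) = -3.49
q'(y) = -2*exp(y)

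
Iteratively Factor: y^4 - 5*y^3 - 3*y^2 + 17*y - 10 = (y + 2)*(y^3 - 7*y^2 + 11*y - 5) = (y - 1)*(y + 2)*(y^2 - 6*y + 5) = (y - 1)^2*(y + 2)*(y - 5)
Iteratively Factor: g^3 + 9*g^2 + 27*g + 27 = (g + 3)*(g^2 + 6*g + 9) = (g + 3)^2*(g + 3)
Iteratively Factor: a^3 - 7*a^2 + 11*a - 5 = (a - 1)*(a^2 - 6*a + 5) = (a - 1)^2*(a - 5)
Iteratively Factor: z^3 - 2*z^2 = (z)*(z^2 - 2*z) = z^2*(z - 2)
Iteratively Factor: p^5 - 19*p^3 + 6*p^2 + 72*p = (p - 3)*(p^4 + 3*p^3 - 10*p^2 - 24*p) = p*(p - 3)*(p^3 + 3*p^2 - 10*p - 24) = p*(p - 3)*(p + 2)*(p^2 + p - 12) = p*(p - 3)*(p + 2)*(p + 4)*(p - 3)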